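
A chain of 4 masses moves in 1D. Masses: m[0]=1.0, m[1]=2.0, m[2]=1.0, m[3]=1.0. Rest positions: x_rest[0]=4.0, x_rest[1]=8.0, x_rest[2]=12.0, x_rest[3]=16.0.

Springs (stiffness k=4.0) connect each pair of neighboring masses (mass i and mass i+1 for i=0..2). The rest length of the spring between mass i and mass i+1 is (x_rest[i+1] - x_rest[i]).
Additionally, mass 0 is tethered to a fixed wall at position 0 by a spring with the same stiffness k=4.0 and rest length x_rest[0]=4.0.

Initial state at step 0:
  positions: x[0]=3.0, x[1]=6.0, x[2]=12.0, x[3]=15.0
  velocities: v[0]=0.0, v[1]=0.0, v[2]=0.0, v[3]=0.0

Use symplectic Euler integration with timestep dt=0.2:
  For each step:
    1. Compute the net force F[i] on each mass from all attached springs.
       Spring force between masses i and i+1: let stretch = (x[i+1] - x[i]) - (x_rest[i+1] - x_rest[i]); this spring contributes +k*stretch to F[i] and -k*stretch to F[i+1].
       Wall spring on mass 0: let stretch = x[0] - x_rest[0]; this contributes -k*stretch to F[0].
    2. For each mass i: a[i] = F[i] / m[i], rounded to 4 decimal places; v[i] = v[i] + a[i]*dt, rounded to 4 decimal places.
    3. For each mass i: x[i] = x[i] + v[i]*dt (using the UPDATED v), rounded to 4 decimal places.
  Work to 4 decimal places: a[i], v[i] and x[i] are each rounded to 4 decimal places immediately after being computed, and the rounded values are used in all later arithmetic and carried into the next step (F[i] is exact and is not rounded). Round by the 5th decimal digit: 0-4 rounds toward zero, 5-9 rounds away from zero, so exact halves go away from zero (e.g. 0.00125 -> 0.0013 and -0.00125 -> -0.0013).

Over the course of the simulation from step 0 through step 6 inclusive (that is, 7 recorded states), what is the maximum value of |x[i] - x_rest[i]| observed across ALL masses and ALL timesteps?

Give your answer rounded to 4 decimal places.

Step 0: x=[3.0000 6.0000 12.0000 15.0000] v=[0.0000 0.0000 0.0000 0.0000]
Step 1: x=[3.0000 6.2400 11.5200 15.1600] v=[0.0000 1.2000 -2.4000 0.8000]
Step 2: x=[3.0384 6.6432 10.7776 15.3776] v=[0.1920 2.0160 -3.7120 1.0880]
Step 3: x=[3.1674 7.0888 10.1097 15.4992] v=[0.6451 2.2278 -3.3395 0.6080]
Step 4: x=[3.4171 7.4623 9.8208 15.3985] v=[1.2483 1.8676 -1.4446 -0.5036]
Step 5: x=[3.7673 7.7009 10.0470 15.0453] v=[1.7508 1.1929 1.1308 -1.7658]
Step 6: x=[4.1441 7.8125 10.6975 14.5324] v=[1.8838 0.5579 3.2526 -2.5644]
Max displacement = 2.1792

Answer: 2.1792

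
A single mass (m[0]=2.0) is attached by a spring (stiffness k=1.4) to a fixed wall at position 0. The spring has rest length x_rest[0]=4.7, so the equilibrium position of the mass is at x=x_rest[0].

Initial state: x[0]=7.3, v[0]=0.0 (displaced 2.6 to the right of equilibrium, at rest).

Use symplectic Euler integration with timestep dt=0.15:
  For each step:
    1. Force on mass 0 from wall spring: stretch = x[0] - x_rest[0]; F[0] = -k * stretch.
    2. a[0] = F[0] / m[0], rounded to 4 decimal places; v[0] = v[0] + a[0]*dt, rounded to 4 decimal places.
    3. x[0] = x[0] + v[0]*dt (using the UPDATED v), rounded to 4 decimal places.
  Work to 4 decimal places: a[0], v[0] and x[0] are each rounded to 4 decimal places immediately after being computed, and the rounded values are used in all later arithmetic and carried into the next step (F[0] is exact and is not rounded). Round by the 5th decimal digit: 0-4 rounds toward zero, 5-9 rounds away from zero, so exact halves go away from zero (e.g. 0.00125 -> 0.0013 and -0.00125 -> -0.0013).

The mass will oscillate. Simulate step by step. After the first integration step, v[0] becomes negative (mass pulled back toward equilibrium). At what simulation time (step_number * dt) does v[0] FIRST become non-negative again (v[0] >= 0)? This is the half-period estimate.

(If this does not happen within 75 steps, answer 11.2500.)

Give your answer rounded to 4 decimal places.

Step 0: x=[7.3000] v=[0.0000]
Step 1: x=[7.2591] v=[-0.2730]
Step 2: x=[7.1778] v=[-0.5417]
Step 3: x=[7.0575] v=[-0.8019]
Step 4: x=[6.9001] v=[-1.0494]
Step 5: x=[6.7080] v=[-1.2804]
Step 6: x=[6.4843] v=[-1.4912]
Step 7: x=[6.2325] v=[-1.6786]
Step 8: x=[5.9566] v=[-1.8395]
Step 9: x=[5.6609] v=[-1.9714]
Step 10: x=[5.3501] v=[-2.0723]
Step 11: x=[5.0290] v=[-2.1406]
Step 12: x=[4.7027] v=[-2.1751]
Step 13: x=[4.3764] v=[-2.1754]
Step 14: x=[4.0552] v=[-2.1414]
Step 15: x=[3.7441] v=[-2.0737]
Step 16: x=[3.4481] v=[-1.9733]
Step 17: x=[3.1718] v=[-1.8419]
Step 18: x=[2.9196] v=[-1.6814]
Step 19: x=[2.6954] v=[-1.4945]
Step 20: x=[2.5028] v=[-1.2840]
Step 21: x=[2.3448] v=[-1.0533]
Step 22: x=[2.2239] v=[-0.8060]
Step 23: x=[2.1420] v=[-0.5460]
Step 24: x=[2.1004] v=[-0.2774]
Step 25: x=[2.0997] v=[-0.0044]
Step 26: x=[2.1400] v=[0.2686]
First v>=0 after going negative at step 26, time=3.9000

Answer: 3.9000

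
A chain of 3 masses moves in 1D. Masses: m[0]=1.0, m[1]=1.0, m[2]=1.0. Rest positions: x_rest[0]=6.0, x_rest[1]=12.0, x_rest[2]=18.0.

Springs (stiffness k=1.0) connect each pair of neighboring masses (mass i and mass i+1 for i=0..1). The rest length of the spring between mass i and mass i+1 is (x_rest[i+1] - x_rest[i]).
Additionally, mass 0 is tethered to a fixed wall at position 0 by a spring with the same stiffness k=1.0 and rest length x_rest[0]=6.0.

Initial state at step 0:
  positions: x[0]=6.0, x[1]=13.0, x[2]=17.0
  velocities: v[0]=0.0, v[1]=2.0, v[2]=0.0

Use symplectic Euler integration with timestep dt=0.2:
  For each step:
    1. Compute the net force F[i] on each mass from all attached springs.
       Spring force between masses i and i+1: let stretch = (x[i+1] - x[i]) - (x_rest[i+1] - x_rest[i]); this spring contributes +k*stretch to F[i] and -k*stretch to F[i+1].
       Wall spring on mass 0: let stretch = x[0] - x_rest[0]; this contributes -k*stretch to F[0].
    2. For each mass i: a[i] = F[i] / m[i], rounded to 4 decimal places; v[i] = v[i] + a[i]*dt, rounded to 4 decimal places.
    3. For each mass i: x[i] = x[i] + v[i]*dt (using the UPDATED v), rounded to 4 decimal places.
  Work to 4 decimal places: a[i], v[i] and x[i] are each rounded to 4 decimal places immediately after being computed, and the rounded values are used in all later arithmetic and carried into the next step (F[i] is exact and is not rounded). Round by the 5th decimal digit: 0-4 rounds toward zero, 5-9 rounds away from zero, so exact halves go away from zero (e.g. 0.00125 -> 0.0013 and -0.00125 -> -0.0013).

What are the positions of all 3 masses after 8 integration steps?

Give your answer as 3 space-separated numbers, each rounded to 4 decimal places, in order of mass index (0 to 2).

Step 0: x=[6.0000 13.0000 17.0000] v=[0.0000 2.0000 0.0000]
Step 1: x=[6.0400 13.2800 17.0800] v=[0.2000 1.4000 0.4000]
Step 2: x=[6.1280 13.4224 17.2480] v=[0.4400 0.7120 0.8400]
Step 3: x=[6.2627 13.4260 17.5030] v=[0.6733 0.0182 1.2749]
Step 4: x=[6.4334 13.3062 17.8349] v=[0.8534 -0.5991 1.6595]
Step 5: x=[6.6217 13.0926 18.2257] v=[0.9413 -1.0679 1.9538]
Step 6: x=[6.8039 12.8255 18.6511] v=[0.9111 -1.3355 2.1272]
Step 7: x=[6.9548 12.5506 19.0835] v=[0.7546 -1.3747 2.1621]
Step 8: x=[7.0514 12.3131 19.4946] v=[0.4828 -1.1873 2.0555]

Answer: 7.0514 12.3131 19.4946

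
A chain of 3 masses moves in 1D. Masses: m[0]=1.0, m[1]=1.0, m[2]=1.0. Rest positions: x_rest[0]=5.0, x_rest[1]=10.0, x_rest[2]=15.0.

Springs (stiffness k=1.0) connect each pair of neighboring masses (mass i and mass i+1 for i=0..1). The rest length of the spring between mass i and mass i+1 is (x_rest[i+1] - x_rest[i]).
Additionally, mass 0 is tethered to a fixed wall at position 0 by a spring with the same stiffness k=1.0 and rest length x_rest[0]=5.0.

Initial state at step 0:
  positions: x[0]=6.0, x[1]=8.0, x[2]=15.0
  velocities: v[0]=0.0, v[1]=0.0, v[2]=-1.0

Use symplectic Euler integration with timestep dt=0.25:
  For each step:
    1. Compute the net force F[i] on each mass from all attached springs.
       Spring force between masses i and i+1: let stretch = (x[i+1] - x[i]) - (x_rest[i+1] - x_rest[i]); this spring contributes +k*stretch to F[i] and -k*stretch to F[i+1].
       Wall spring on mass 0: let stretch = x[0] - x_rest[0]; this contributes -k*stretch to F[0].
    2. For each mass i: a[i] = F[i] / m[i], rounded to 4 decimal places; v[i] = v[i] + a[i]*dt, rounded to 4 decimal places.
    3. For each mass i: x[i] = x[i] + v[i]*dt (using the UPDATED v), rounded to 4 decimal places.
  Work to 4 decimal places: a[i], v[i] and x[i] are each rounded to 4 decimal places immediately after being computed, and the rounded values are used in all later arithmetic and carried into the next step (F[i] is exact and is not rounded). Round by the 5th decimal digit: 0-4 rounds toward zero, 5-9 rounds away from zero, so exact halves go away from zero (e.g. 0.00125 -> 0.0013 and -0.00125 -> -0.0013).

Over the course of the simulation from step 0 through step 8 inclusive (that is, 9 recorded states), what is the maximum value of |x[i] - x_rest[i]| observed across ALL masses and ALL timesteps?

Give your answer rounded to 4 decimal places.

Step 0: x=[6.0000 8.0000 15.0000] v=[0.0000 0.0000 -1.0000]
Step 1: x=[5.7500 8.3125 14.6250] v=[-1.0000 1.2500 -1.5000]
Step 2: x=[5.3008 8.8594 14.1680] v=[-1.7969 2.1875 -1.8281]
Step 3: x=[4.7427 9.5157 13.6917] v=[-2.2325 2.6250 -1.9053]
Step 4: x=[4.1865 10.1347 13.2669] v=[-2.2249 2.4758 -1.6993]
Step 5: x=[3.7404 10.5777 12.9588] v=[-1.7845 1.7718 -1.2324]
Step 6: x=[3.4878 10.7422 12.8144] v=[-1.0103 0.6578 -0.5777]
Step 7: x=[3.4706 10.5828 12.8530] v=[-0.0687 -0.6378 0.1543]
Step 8: x=[3.6810 10.1207 13.0622] v=[0.8417 -1.8483 0.8368]
Max displacement = 2.1856

Answer: 2.1856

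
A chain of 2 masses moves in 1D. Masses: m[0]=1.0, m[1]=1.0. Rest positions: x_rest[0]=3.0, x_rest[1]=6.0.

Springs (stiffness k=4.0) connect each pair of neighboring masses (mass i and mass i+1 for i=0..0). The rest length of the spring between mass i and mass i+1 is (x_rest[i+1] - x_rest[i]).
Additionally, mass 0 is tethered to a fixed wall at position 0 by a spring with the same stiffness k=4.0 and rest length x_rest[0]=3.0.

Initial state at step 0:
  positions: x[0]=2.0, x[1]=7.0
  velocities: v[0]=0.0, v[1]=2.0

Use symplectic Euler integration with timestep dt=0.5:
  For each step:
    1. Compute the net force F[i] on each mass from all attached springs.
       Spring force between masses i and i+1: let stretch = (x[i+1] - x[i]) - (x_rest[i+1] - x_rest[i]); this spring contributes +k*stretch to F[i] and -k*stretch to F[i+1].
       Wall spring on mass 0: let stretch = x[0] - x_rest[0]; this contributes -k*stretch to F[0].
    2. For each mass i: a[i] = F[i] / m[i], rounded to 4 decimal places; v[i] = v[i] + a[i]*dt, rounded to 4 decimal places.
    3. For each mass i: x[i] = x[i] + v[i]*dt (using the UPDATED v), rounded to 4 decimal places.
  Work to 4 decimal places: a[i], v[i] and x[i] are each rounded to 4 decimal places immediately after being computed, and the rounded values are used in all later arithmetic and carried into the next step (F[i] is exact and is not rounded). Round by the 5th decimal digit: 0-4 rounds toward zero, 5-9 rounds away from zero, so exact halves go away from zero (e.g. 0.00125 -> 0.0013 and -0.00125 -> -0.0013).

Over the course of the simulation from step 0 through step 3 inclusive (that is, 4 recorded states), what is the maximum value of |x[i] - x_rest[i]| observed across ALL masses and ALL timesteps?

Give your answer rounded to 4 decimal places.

Step 0: x=[2.0000 7.0000] v=[0.0000 2.0000]
Step 1: x=[5.0000 6.0000] v=[6.0000 -2.0000]
Step 2: x=[4.0000 7.0000] v=[-2.0000 2.0000]
Step 3: x=[2.0000 8.0000] v=[-4.0000 2.0000]
Max displacement = 2.0000

Answer: 2.0000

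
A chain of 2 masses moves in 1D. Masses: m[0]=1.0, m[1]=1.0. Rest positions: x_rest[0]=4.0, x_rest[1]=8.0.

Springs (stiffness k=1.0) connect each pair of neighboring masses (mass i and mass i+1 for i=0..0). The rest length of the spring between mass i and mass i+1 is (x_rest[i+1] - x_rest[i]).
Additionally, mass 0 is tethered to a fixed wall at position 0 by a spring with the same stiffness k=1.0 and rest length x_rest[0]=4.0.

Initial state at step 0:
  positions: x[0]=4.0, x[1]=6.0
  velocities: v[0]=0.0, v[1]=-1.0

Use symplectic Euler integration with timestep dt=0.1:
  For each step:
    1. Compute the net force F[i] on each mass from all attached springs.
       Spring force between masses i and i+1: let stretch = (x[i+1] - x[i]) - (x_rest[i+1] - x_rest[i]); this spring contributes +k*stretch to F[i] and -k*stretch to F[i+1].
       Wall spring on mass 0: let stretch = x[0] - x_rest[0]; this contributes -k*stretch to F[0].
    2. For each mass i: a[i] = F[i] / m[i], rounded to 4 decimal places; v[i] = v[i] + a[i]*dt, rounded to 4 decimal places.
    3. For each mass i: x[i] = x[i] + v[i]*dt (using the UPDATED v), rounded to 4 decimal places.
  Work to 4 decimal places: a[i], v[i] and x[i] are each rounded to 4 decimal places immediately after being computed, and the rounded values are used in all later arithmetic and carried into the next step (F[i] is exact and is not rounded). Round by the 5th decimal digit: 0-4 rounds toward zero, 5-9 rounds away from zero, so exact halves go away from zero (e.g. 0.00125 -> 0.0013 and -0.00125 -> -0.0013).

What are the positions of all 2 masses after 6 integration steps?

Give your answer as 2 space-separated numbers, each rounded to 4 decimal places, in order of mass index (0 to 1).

Step 0: x=[4.0000 6.0000] v=[0.0000 -1.0000]
Step 1: x=[3.9800 5.9200] v=[-0.2000 -0.8000]
Step 2: x=[3.9396 5.8606] v=[-0.4040 -0.5940]
Step 3: x=[3.8790 5.8220] v=[-0.6059 -0.3861]
Step 4: x=[3.7991 5.8040] v=[-0.7995 -0.1804]
Step 5: x=[3.7012 5.8059] v=[-0.9789 0.0191]
Step 6: x=[3.5873 5.8268] v=[-1.1386 0.2086]

Answer: 3.5873 5.8268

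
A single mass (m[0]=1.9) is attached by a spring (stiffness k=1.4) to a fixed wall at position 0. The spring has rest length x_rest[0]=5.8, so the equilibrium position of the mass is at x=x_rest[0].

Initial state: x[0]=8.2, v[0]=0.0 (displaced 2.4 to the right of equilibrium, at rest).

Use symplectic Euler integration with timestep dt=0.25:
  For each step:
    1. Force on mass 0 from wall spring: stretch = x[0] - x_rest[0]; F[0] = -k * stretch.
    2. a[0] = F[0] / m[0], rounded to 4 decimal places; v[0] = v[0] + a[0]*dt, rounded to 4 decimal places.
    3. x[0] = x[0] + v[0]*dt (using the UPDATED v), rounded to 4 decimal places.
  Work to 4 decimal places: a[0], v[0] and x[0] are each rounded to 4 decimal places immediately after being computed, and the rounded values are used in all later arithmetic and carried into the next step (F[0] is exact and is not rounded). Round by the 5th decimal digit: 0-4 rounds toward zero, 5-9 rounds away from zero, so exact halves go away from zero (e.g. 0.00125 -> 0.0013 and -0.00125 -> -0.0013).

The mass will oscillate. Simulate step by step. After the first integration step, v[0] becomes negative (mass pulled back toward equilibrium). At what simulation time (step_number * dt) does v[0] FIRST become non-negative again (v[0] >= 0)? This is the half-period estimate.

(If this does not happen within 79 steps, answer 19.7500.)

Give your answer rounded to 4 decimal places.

Answer: 3.7500

Derivation:
Step 0: x=[8.2000] v=[0.0000]
Step 1: x=[8.0895] v=[-0.4421]
Step 2: x=[7.8735] v=[-0.8639]
Step 3: x=[7.5620] v=[-1.2459]
Step 4: x=[7.1694] v=[-1.5705]
Step 5: x=[6.7137] v=[-1.8228]
Step 6: x=[6.2159] v=[-1.9911]
Step 7: x=[5.6990] v=[-2.0677]
Step 8: x=[5.1867] v=[-2.0491]
Step 9: x=[4.7027] v=[-1.9361]
Step 10: x=[4.2692] v=[-1.7340]
Step 11: x=[3.9062] v=[-1.4520]
Step 12: x=[3.6304] v=[-1.1032]
Step 13: x=[3.4545] v=[-0.7035]
Step 14: x=[3.3867] v=[-0.2714]
Step 15: x=[3.4300] v=[0.1732]
First v>=0 after going negative at step 15, time=3.7500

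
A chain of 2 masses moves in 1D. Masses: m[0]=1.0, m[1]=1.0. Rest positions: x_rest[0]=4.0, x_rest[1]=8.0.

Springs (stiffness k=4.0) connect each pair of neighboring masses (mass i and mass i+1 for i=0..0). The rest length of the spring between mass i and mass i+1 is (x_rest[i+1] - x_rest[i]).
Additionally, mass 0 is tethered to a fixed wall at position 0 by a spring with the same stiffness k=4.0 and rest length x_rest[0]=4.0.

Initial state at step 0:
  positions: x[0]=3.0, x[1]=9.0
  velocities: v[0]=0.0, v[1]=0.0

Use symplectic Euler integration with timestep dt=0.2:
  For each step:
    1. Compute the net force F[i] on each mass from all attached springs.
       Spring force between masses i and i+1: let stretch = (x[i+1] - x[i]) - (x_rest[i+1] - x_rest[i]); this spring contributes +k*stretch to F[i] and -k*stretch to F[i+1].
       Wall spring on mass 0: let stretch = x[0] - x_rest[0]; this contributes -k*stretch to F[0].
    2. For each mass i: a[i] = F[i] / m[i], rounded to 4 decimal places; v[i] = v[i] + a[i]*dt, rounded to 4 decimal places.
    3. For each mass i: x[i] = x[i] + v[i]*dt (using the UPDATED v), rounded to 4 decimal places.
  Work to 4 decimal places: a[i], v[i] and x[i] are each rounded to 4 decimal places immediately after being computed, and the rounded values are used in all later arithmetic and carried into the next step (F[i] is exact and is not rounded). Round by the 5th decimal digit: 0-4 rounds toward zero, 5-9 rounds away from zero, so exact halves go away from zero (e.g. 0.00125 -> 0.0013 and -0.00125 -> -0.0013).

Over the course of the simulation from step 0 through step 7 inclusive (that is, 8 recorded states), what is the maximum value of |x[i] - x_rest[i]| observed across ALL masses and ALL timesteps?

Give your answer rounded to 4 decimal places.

Step 0: x=[3.0000 9.0000] v=[0.0000 0.0000]
Step 1: x=[3.4800 8.6800] v=[2.4000 -1.6000]
Step 2: x=[4.2352 8.1680] v=[3.7760 -2.5600]
Step 3: x=[4.9420 7.6668] v=[3.5341 -2.5062]
Step 4: x=[5.2941 7.3696] v=[1.7603 -1.4860]
Step 5: x=[5.1312 7.3803] v=[-0.8146 0.0536]
Step 6: x=[4.5071 7.6712] v=[-3.1203 1.4543]
Step 7: x=[3.6682 8.0958] v=[-4.1947 2.1230]
Max displacement = 1.2941

Answer: 1.2941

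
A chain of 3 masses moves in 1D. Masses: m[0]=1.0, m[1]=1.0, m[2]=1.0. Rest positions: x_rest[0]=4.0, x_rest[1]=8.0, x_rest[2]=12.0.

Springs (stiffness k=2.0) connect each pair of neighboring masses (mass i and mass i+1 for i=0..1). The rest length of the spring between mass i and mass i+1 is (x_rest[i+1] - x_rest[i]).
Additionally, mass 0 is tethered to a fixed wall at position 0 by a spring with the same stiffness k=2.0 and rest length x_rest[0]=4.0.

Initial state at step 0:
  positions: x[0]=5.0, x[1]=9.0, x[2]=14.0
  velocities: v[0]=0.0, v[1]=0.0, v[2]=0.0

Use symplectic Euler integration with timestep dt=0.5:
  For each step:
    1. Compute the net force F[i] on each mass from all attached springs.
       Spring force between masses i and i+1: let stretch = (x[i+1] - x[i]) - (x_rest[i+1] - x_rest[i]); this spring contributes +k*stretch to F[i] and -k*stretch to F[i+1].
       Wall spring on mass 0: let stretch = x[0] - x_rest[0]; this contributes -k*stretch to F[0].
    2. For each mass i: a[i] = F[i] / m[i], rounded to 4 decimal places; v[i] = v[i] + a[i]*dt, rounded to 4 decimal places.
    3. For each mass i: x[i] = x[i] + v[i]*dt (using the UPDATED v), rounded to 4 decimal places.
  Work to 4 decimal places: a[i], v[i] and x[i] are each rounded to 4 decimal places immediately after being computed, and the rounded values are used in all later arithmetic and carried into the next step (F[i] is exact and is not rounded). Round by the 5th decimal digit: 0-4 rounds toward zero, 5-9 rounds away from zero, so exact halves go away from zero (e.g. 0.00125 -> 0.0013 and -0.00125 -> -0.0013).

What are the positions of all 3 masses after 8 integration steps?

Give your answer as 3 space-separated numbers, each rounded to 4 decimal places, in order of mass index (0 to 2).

Step 0: x=[5.0000 9.0000 14.0000] v=[0.0000 0.0000 0.0000]
Step 1: x=[4.5000 9.5000 13.5000] v=[-1.0000 1.0000 -1.0000]
Step 2: x=[4.2500 9.5000 13.0000] v=[-0.5000 0.0000 -1.0000]
Step 3: x=[4.5000 8.6250 12.7500] v=[0.5000 -1.7500 -0.5000]
Step 4: x=[4.5625 7.7500 12.4375] v=[0.1250 -1.7500 -0.6250]
Step 5: x=[3.9375 7.6250 11.7813] v=[-1.2500 -0.2500 -1.3125]
Step 6: x=[3.1875 7.7344 11.0469] v=[-1.5000 0.2188 -1.4688]
Step 7: x=[3.1172 7.2266 10.6563] v=[-0.1406 -1.0156 -0.7813]
Step 8: x=[3.5430 6.3790 10.5508] v=[0.8516 -1.6953 -0.2110]

Answer: 3.5430 6.3790 10.5508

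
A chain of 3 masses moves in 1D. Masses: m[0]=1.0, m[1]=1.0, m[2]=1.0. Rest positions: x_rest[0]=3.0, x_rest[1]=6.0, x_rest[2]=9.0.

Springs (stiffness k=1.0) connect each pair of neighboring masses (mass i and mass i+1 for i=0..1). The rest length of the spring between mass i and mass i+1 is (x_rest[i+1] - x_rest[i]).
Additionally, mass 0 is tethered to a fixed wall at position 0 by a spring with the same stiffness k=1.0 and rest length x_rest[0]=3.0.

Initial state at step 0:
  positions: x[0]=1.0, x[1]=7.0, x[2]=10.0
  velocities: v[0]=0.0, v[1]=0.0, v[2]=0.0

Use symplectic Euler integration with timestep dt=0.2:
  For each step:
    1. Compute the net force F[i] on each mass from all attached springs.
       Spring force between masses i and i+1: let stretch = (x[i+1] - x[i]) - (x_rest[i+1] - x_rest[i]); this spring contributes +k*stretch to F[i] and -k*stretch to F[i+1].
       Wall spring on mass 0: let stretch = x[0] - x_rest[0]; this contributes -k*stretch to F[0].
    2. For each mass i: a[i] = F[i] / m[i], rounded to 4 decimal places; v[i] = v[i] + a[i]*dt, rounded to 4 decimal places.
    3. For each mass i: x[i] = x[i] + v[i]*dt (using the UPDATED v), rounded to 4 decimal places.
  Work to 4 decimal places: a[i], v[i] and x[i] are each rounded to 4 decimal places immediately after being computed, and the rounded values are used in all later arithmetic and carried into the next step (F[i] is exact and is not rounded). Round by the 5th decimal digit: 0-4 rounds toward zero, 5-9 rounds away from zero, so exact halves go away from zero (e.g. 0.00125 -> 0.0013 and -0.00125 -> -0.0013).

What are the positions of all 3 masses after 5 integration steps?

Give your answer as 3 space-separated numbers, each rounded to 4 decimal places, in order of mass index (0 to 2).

Step 0: x=[1.0000 7.0000 10.0000] v=[0.0000 0.0000 0.0000]
Step 1: x=[1.2000 6.8800 10.0000] v=[1.0000 -0.6000 0.0000]
Step 2: x=[1.5792 6.6576 9.9952] v=[1.8960 -1.1120 -0.0240]
Step 3: x=[2.0984 6.3656 9.9769] v=[2.5958 -1.4602 -0.0915]
Step 4: x=[2.7043 6.0473 9.9341] v=[3.0296 -1.5914 -0.2138]
Step 5: x=[3.3358 5.7508 9.8559] v=[3.1573 -1.4826 -0.3912]

Answer: 3.3358 5.7508 9.8559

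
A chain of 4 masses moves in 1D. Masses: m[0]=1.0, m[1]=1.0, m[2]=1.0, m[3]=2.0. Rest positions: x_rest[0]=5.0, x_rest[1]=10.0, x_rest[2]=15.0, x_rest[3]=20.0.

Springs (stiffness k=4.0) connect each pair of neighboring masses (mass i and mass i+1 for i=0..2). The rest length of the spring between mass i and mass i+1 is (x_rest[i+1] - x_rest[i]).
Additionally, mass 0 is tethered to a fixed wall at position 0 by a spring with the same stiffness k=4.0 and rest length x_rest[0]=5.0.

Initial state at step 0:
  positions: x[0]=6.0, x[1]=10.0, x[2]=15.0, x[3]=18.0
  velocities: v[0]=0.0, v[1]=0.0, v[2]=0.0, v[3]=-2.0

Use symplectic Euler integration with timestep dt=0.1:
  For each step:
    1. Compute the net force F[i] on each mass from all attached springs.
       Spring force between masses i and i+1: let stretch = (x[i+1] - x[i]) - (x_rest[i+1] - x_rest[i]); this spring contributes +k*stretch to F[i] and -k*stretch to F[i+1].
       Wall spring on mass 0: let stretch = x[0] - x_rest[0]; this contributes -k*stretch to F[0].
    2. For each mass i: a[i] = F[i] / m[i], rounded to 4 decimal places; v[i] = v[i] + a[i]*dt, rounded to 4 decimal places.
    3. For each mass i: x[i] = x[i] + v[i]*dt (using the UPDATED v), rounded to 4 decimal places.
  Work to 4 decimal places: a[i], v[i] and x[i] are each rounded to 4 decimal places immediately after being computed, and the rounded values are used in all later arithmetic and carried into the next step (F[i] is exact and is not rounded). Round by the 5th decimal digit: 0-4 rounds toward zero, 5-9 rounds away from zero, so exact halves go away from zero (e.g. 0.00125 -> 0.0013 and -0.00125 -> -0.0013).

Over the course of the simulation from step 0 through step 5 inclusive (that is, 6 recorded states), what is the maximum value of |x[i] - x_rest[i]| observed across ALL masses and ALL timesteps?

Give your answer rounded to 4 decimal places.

Answer: 2.4024

Derivation:
Step 0: x=[6.0000 10.0000 15.0000 18.0000] v=[0.0000 0.0000 0.0000 -2.0000]
Step 1: x=[5.9200 10.0400 14.9200 17.8400] v=[-0.8000 0.4000 -0.8000 -1.6000]
Step 2: x=[5.7680 10.1104 14.7616 17.7216] v=[-1.5200 0.7040 -1.5840 -1.1840]
Step 3: x=[5.5590 10.1932 14.5356 17.6440] v=[-2.0902 0.8275 -2.2605 -0.7760]
Step 4: x=[5.3130 10.2643 14.2602 17.6042] v=[-2.4601 0.7108 -2.7541 -0.3977]
Step 5: x=[5.0525 10.2972 13.9587 17.5976] v=[-2.6048 0.3286 -3.0149 -0.0665]
Max displacement = 2.4024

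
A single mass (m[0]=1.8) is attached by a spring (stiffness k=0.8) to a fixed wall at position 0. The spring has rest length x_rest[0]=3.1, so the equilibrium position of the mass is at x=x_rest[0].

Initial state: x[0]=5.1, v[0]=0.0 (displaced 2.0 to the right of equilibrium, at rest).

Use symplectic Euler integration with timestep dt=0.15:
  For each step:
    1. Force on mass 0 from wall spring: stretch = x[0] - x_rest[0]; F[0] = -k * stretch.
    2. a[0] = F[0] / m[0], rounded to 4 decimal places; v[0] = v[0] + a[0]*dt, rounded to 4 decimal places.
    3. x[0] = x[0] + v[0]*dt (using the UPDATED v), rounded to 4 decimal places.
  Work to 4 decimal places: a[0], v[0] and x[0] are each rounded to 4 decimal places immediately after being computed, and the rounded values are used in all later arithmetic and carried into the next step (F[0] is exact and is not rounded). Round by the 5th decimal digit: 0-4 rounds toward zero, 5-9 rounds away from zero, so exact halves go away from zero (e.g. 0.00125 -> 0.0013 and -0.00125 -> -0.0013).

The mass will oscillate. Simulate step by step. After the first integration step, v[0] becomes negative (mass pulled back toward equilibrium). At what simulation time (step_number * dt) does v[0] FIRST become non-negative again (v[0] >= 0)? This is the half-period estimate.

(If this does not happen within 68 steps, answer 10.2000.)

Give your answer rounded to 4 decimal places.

Step 0: x=[5.1000] v=[0.0000]
Step 1: x=[5.0800] v=[-0.1333]
Step 2: x=[5.0402] v=[-0.2653]
Step 3: x=[4.9810] v=[-0.3946]
Step 4: x=[4.9030] v=[-0.5200]
Step 5: x=[4.8070] v=[-0.6402]
Step 6: x=[4.6939] v=[-0.7540]
Step 7: x=[4.5649] v=[-0.8603]
Step 8: x=[4.4212] v=[-0.9580]
Step 9: x=[4.2643] v=[-1.0461]
Step 10: x=[4.0957] v=[-1.1237]
Step 11: x=[3.9172] v=[-1.1901]
Step 12: x=[3.7305] v=[-1.2446]
Step 13: x=[3.5375] v=[-1.2866]
Step 14: x=[3.3401] v=[-1.3158]
Step 15: x=[3.1403] v=[-1.3318]
Step 16: x=[2.9401] v=[-1.3345]
Step 17: x=[2.7415] v=[-1.3238]
Step 18: x=[2.5465] v=[-1.2999]
Step 19: x=[2.3571] v=[-1.2630]
Step 20: x=[2.1751] v=[-1.2135]
Step 21: x=[2.0023] v=[-1.1518]
Step 22: x=[1.8405] v=[-1.0786]
Step 23: x=[1.6913] v=[-0.9946]
Step 24: x=[1.5562] v=[-0.9007]
Step 25: x=[1.4365] v=[-0.7978]
Step 26: x=[1.3335] v=[-0.6869]
Step 27: x=[1.2481] v=[-0.5691]
Step 28: x=[1.1813] v=[-0.4456]
Step 29: x=[1.1336] v=[-0.3177]
Step 30: x=[1.1056] v=[-0.1866]
Step 31: x=[1.0976] v=[-0.0536]
Step 32: x=[1.1096] v=[0.0799]
First v>=0 after going negative at step 32, time=4.8000

Answer: 4.8000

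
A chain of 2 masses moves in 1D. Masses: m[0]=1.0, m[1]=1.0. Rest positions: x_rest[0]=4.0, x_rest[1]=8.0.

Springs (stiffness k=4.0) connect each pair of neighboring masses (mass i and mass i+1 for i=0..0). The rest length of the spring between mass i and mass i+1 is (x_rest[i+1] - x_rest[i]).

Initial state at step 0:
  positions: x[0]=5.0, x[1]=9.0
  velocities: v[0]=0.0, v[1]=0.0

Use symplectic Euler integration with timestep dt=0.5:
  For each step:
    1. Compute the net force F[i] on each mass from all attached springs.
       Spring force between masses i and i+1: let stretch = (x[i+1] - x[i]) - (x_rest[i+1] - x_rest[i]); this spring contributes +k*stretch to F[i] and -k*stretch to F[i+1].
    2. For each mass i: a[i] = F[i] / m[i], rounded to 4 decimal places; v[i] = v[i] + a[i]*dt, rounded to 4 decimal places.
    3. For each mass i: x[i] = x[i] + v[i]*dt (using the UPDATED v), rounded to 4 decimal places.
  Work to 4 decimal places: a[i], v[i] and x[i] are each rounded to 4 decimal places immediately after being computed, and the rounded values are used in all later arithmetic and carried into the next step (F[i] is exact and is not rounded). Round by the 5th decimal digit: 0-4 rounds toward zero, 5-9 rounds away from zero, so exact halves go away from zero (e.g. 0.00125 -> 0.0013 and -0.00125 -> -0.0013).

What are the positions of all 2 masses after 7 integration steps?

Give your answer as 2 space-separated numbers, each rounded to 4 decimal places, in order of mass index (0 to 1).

Answer: 5.0000 9.0000

Derivation:
Step 0: x=[5.0000 9.0000] v=[0.0000 0.0000]
Step 1: x=[5.0000 9.0000] v=[0.0000 0.0000]
Step 2: x=[5.0000 9.0000] v=[0.0000 0.0000]
Step 3: x=[5.0000 9.0000] v=[0.0000 0.0000]
Step 4: x=[5.0000 9.0000] v=[0.0000 0.0000]
Step 5: x=[5.0000 9.0000] v=[0.0000 0.0000]
Step 6: x=[5.0000 9.0000] v=[0.0000 0.0000]
Step 7: x=[5.0000 9.0000] v=[0.0000 0.0000]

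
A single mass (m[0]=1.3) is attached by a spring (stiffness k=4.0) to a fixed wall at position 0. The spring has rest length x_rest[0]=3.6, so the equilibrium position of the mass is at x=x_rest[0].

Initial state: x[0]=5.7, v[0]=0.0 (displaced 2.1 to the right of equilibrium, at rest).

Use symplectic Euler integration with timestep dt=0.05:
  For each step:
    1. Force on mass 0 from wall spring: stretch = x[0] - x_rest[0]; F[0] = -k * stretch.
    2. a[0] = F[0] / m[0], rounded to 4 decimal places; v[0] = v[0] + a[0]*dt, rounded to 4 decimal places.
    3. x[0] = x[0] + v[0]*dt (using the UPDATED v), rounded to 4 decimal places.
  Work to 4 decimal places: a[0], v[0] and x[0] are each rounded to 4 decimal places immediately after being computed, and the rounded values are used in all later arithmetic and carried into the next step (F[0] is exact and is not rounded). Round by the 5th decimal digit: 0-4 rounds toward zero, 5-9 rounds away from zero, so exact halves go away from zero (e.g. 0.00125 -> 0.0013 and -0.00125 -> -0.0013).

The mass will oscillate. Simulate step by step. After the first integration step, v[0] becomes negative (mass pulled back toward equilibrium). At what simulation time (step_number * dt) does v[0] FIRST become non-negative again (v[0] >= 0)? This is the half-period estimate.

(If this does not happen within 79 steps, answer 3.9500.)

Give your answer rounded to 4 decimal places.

Answer: 1.8000

Derivation:
Step 0: x=[5.7000] v=[0.0000]
Step 1: x=[5.6838] v=[-0.3231]
Step 2: x=[5.6516] v=[-0.6437]
Step 3: x=[5.6036] v=[-0.9593]
Step 4: x=[5.5402] v=[-1.2675]
Step 5: x=[5.4619] v=[-1.5660]
Step 6: x=[5.3693] v=[-1.8524]
Step 7: x=[5.2631] v=[-2.1246]
Step 8: x=[5.1441] v=[-2.3805]
Step 9: x=[5.0132] v=[-2.6181]
Step 10: x=[4.8714] v=[-2.8355]
Step 11: x=[4.7198] v=[-3.0311]
Step 12: x=[4.5596] v=[-3.2034]
Step 13: x=[4.3921] v=[-3.3510]
Step 14: x=[4.2185] v=[-3.4729]
Step 15: x=[4.0401] v=[-3.5681]
Step 16: x=[3.8583] v=[-3.6358]
Step 17: x=[3.6745] v=[-3.6755]
Step 18: x=[3.4902] v=[-3.6870]
Step 19: x=[3.3067] v=[-3.6701]
Step 20: x=[3.1255] v=[-3.6250]
Step 21: x=[2.9479] v=[-3.5520]
Step 22: x=[2.7753] v=[-3.4517]
Step 23: x=[2.6091] v=[-3.3248]
Step 24: x=[2.4505] v=[-3.1724]
Step 25: x=[2.3007] v=[-2.9956]
Step 26: x=[2.1609] v=[-2.7957]
Step 27: x=[2.0322] v=[-2.5743]
Step 28: x=[1.9155] v=[-2.3331]
Step 29: x=[1.8118] v=[-2.0739]
Step 30: x=[1.7219] v=[-1.7988]
Step 31: x=[1.6464] v=[-1.5099]
Step 32: x=[1.5859] v=[-1.2093]
Step 33: x=[1.5409] v=[-0.8994]
Step 34: x=[1.5118] v=[-0.5826]
Step 35: x=[1.4987] v=[-0.2613]
Step 36: x=[1.5018] v=[0.0620]
First v>=0 after going negative at step 36, time=1.8000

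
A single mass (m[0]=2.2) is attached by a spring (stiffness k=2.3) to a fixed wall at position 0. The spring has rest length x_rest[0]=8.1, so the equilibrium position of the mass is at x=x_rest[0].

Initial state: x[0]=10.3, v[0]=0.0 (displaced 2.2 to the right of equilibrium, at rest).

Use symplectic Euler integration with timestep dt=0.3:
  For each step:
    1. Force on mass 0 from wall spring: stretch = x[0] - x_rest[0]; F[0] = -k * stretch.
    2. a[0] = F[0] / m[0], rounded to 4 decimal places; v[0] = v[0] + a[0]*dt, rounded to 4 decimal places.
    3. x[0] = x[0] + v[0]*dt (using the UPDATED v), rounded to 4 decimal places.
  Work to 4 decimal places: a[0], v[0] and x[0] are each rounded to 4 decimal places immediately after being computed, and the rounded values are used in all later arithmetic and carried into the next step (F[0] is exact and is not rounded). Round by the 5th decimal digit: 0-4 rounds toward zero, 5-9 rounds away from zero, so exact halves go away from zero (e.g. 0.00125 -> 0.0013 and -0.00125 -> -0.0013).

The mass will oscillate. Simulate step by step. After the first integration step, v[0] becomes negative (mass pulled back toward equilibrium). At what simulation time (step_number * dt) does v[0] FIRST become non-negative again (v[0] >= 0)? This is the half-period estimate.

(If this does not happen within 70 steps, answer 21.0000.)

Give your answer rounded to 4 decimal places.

Answer: 3.3000

Derivation:
Step 0: x=[10.3000] v=[0.0000]
Step 1: x=[10.0930] v=[-0.6900]
Step 2: x=[9.6985] v=[-1.3151]
Step 3: x=[9.1536] v=[-1.8165]
Step 4: x=[8.5095] v=[-2.1470]
Step 5: x=[7.8269] v=[-2.2754]
Step 6: x=[7.1700] v=[-2.1898]
Step 7: x=[6.6006] v=[-1.8981]
Step 8: x=[6.1723] v=[-1.4278]
Step 9: x=[5.9253] v=[-0.8232]
Step 10: x=[5.8830] v=[-0.1411]
Step 11: x=[6.0493] v=[0.5542]
First v>=0 after going negative at step 11, time=3.3000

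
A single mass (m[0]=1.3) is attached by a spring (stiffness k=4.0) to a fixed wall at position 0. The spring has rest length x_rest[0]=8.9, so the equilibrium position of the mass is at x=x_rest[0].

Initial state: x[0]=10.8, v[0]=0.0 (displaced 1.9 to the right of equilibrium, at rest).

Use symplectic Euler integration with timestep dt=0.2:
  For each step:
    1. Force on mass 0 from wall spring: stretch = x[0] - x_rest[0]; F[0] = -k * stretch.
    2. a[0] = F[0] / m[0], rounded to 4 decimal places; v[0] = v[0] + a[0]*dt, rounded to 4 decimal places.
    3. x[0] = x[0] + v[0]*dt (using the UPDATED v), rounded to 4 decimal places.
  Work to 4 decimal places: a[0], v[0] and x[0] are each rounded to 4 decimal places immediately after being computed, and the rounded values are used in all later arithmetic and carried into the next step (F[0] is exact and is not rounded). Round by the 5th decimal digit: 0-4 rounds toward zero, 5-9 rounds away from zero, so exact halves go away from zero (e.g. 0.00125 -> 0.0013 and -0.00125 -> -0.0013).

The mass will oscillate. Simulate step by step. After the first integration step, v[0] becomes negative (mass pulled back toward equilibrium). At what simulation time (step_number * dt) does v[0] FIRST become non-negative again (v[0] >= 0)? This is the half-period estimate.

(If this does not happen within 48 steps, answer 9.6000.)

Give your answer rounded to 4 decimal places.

Answer: 1.8000

Derivation:
Step 0: x=[10.8000] v=[0.0000]
Step 1: x=[10.5662] v=[-1.1692]
Step 2: x=[10.1273] v=[-2.1946]
Step 3: x=[9.5373] v=[-2.9499]
Step 4: x=[8.8689] v=[-3.3421]
Step 5: x=[8.2043] v=[-3.3230]
Step 6: x=[7.6253] v=[-2.8949]
Step 7: x=[7.2032] v=[-2.1105]
Step 8: x=[6.9899] v=[-1.0663]
Step 9: x=[7.0117] v=[0.1091]
First v>=0 after going negative at step 9, time=1.8000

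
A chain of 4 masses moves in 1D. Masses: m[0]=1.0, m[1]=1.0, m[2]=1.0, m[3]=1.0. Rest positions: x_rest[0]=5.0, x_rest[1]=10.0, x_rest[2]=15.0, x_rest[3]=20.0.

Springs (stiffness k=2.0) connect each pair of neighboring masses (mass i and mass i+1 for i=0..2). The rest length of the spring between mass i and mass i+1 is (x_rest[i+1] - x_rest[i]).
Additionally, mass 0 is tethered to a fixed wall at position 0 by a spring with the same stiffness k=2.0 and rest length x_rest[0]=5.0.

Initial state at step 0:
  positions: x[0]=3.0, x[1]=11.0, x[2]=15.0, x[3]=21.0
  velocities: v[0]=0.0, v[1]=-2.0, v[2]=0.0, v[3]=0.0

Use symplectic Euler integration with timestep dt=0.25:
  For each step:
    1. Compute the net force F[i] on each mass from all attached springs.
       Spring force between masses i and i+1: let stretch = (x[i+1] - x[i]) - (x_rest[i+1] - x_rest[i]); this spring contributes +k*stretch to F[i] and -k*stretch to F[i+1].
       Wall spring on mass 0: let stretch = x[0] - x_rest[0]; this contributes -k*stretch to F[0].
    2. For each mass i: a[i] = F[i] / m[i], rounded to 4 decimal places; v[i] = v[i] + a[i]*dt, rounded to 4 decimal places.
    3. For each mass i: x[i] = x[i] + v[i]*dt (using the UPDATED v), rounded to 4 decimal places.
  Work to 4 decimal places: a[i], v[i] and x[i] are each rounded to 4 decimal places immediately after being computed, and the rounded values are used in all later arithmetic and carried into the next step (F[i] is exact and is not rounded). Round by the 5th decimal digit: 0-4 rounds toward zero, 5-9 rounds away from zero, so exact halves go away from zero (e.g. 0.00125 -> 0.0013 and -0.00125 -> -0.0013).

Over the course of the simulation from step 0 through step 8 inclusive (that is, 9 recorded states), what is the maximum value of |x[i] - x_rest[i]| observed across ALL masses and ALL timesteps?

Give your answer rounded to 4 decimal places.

Step 0: x=[3.0000 11.0000 15.0000 21.0000] v=[0.0000 -2.0000 0.0000 0.0000]
Step 1: x=[3.6250 10.0000 15.2500 20.8750] v=[2.5000 -4.0000 1.0000 -0.5000]
Step 2: x=[4.5938 8.8594 15.5469 20.6719] v=[3.8750 -4.5625 1.1875 -0.8125]
Step 3: x=[5.5215 8.0215 15.6485 20.4532] v=[3.7109 -3.3516 0.4063 -0.8750]
Step 4: x=[6.0716 7.8245 15.3973 20.2589] v=[2.2002 -0.7881 -1.0049 -0.7774]
Step 5: x=[6.0818 8.3550 14.8072 20.0819] v=[0.0409 2.1219 -2.3605 -0.7082]
Step 6: x=[5.6160 9.4079 14.0699 19.8705] v=[-1.8634 4.2114 -2.9493 -0.8456]
Step 7: x=[4.9221 10.5695 13.4749 19.5590] v=[-2.7755 4.6465 -2.3800 -1.2459]
Step 8: x=[4.3189 11.3884 13.2772 19.1120] v=[-2.4129 3.2755 -0.7907 -1.7880]
Max displacement = 2.1755

Answer: 2.1755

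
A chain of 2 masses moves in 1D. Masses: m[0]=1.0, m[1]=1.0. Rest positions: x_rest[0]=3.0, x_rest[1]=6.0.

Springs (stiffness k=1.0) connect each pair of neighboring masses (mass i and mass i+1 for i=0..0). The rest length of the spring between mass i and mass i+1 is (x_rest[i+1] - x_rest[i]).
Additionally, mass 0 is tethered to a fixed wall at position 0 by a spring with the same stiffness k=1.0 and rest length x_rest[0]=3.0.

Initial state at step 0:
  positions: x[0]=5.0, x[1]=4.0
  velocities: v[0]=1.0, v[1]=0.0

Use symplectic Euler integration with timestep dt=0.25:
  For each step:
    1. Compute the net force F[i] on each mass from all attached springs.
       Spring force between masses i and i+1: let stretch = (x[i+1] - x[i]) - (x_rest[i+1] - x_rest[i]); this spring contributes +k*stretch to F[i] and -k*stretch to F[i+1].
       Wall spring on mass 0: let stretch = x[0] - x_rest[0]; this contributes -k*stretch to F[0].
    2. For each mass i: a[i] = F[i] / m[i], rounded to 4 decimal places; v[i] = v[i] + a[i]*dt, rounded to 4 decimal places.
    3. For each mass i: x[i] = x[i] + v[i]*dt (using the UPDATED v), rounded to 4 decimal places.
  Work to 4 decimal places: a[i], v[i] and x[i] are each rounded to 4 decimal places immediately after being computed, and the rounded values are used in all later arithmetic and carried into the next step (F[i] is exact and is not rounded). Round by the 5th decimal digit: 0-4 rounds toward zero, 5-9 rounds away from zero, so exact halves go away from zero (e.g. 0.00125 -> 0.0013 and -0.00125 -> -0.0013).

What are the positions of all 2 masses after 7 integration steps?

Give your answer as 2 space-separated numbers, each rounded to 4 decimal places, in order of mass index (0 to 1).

Step 0: x=[5.0000 4.0000] v=[1.0000 0.0000]
Step 1: x=[4.8750 4.2500] v=[-0.5000 1.0000]
Step 2: x=[4.4063 4.7266] v=[-1.8750 1.9063]
Step 3: x=[3.6822 5.3707] v=[-2.8965 2.5762]
Step 4: x=[2.8335 6.0967] v=[-3.3949 2.9041]
Step 5: x=[2.0116 6.8063] v=[-3.2875 2.8383]
Step 6: x=[1.3637 7.4037] v=[-2.5917 2.3896]
Step 7: x=[1.0081 7.8111] v=[-1.4226 1.6296]

Answer: 1.0081 7.8111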